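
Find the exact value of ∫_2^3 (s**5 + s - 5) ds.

By the power rule, an antiderivative is F(s) = s**6/6 + s**2/2 - 5*s.
Then F(3) - F(2) = (111) - (8/3) = 325/3.

325/3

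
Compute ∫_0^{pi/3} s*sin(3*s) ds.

Integrate by parts once (u = s, dv = sin(3*s) ds).
An antiderivative is F(s) = -s*cos(3*s)/3 + sin(3*s)/9.
Then F(pi/3) - F(0) = (pi/9) - (0) = pi/9.

pi/9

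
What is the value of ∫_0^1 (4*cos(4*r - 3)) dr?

sin(3) + sin(1)

Let u = 4*r - 3, so du = 4 dr. When r = 0, u = -3; when r = 1, u = 1.
The integral becomes ∫ cos(u) du from -3 to 1, with antiderivative sin(u).
Back in r: F(r) = sin(4*r - 3).
Then F(1) - F(0) = (sin(1)) - (-sin(3)) = sin(3) + sin(1).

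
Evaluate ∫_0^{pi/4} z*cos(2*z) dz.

-1/4 + pi/8

Integrate by parts once (u = z, dv = cos(2*z) dz).
An antiderivative is F(z) = z*sin(2*z)/2 + cos(2*z)/4.
Then F(pi/4) - F(0) = (pi/8) - (1/4) = -1/4 + pi/8.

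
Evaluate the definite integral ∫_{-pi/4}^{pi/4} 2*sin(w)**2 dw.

-1 + pi/2

Use the identity sin^2(w) = (1 - cos(2*w))/2.
An antiderivative is F(w) = w - sin(2*w)/2.
Then F(pi/4) - F(-pi/4) = (-1/2 + pi/4) - (1/2 - pi/4) = -1 + pi/2.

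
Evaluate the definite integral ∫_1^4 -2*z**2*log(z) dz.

14 - 256*log(2)/3

Integrate by parts once (u = ln z, dv = -2*z**2 dz).
An antiderivative is F(z) = -2*z**3*(3*log(z) - 1)/9.
Then F(4) - F(1) = (128/9 - 256*log(2)/3) - (2/9) = 14 - 256*log(2)/3.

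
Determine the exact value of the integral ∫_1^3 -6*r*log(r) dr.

12 - 27*log(3)

Integrate by parts once (u = ln r, dv = -6*r dr).
An antiderivative is F(r) = -3*r**2*(2*log(r) - 1)/2.
Then F(3) - F(1) = (27/2 - 27*log(3)) - (3/2) = 12 - 27*log(3).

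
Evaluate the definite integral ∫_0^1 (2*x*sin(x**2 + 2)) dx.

cos(2) - cos(3)

Let u = x**2 + 2, so du = 2*x dx. When x = 0, u = 2; when x = 1, u = 3.
The integral becomes ∫ sin(u) du from 2 to 3, with antiderivative -cos(u).
Back in x: F(x) = -cos(x**2 + 2).
Then F(1) - F(0) = (-cos(3)) - (-cos(2)) = cos(2) - cos(3).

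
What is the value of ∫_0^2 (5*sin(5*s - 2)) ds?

cos(2) - cos(8)

Let u = 5*s - 2, so du = 5 ds. When s = 0, u = -2; when s = 2, u = 8.
The integral becomes ∫ sin(u) du from -2 to 8, with antiderivative -cos(u).
Back in s: F(s) = -cos(5*s - 2).
Then F(2) - F(0) = (-cos(8)) - (-cos(2)) = cos(2) - cos(8).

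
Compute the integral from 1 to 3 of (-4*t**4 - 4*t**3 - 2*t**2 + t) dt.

By the power rule, an antiderivative is F(t) = -4*t**5/5 - t**4 - 2*t**3/3 + t**2/2.
Then F(3) - F(1) = (-2889/10) - (-59/30) = -4304/15.

-4304/15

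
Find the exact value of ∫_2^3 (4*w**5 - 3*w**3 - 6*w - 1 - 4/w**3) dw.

13619/36

By the power rule, an antiderivative is F(w) = 2*w**6/3 - 3*w**4/4 - 3*w**2 - w + 2/w**2.
Then F(3) - F(2) = (14237/36) - (103/6) = 13619/36.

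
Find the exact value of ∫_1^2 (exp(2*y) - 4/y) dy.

An antiderivative is F(y) = exp(2*y)/2 - 4*log(y).
Then F(2) - F(1) = (-log(16) + exp(4)/2) - (exp(2)/2) = -exp(2)/2 - log(16) + exp(4)/2.

-exp(2)/2 - log(16) + exp(4)/2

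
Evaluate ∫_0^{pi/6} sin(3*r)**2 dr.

Use the identity sin^2(3*r) = (1 - cos(6*r))/2.
An antiderivative is F(r) = r/2 - sin(6*r)/12.
Then F(pi/6) - F(0) = (pi/12) - (0) = pi/12.

pi/12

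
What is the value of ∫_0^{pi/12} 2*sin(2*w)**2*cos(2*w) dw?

Let u = sin(2*w), so du = 2*cos(2*w) dw. When w = 0, u = 0; when w = pi/12, u = 1/2.
The integral becomes ∫ u**2 du from 0 to 1/2, with antiderivative u**3/3.
Back in w: F(w) = sin(2*w)**3/3.
Then F(pi/12) - F(0) = (1/24) - (0) = 1/24.

1/24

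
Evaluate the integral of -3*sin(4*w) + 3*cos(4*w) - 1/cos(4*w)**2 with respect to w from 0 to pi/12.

-3/8 + sqrt(3)/8

An antiderivative is F(w) = 3*sin(4*w)/4 + 3*cos(4*w)/4 - tan(4*w)/4.
Then F(pi/12) - F(0) = (sqrt(3)/8 + 3/8) - (3/4) = -3/8 + sqrt(3)/8.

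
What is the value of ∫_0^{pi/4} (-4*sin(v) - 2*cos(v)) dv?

An antiderivative is F(v) = -2*sin(v) + 4*cos(v).
Then F(pi/4) - F(0) = (sqrt(2)) - (4) = -4 + sqrt(2).

-4 + sqrt(2)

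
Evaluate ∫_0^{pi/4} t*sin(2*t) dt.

1/4

Integrate by parts once (u = t, dv = sin(2*t) dt).
An antiderivative is F(t) = -t*cos(2*t)/2 + sin(2*t)/4.
Then F(pi/4) - F(0) = (1/4) - (0) = 1/4.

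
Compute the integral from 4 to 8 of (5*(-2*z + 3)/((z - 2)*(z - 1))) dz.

Factor the denominator: z**2 - 3*z + 2 = (z - 1)(z - 2).
Partial fractions: 5*(-2*z + 3)/((z - 2)*(z - 1)) = -5/(z - 1) - 5/(z - 2).
An antiderivative is F(z) = -5*log(z - 2) - 5*log(z - 1).
Then F(8) - F(4) = (-5*log(7) - 5*log(3) - 5*log(2)) - (-5*log(3) - 5*log(2)) = -5*log(7).

-5*log(7)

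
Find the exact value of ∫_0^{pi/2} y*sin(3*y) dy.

-1/9

Integrate by parts once (u = y, dv = sin(3*y) dy).
An antiderivative is F(y) = -y*cos(3*y)/3 + sin(3*y)/9.
Then F(pi/2) - F(0) = (-1/9) - (0) = -1/9.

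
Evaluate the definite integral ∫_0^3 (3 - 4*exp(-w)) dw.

4*exp(-3) + 5

An antiderivative is F(w) = 3*w + 4*exp(-w).
Then F(3) - F(0) = (4*exp(-3) + 9) - (4) = 4*exp(-3) + 5.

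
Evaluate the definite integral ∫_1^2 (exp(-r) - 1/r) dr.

-log(2) - exp(-2) + exp(-1)

An antiderivative is F(r) = -log(r) - exp(-r).
Then F(2) - F(1) = (-log(2) - exp(-2)) - (-exp(-1)) = -log(2) - exp(-2) + exp(-1).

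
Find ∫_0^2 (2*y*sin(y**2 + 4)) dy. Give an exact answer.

Let u = y**2 + 4, so du = 2*y dy. When y = 0, u = 4; when y = 2, u = 8.
The integral becomes ∫ sin(u) du from 4 to 8, with antiderivative -cos(u).
Back in y: F(y) = -cos(y**2 + 4).
Then F(2) - F(0) = (-cos(8)) - (-cos(4)) = cos(4) - cos(8).

cos(4) - cos(8)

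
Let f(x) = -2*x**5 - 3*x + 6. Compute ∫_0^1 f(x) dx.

25/6

By the power rule, an antiderivative is F(x) = -x**6/3 - 3*x**2/2 + 6*x.
Then F(1) - F(0) = (25/6) - (0) = 25/6.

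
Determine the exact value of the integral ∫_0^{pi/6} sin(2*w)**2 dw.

-sqrt(3)/16 + pi/12

Use the identity sin^2(2*w) = (1 - cos(4*w))/2.
An antiderivative is F(w) = w/2 - sin(4*w)/8.
Then F(pi/6) - F(0) = (-sqrt(3)/16 + pi/12) - (0) = -sqrt(3)/16 + pi/12.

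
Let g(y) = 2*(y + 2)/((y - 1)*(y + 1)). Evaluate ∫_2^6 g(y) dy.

Factor the denominator: y**2 - 1 = (y + 1)(y - 1).
Partial fractions: 2*(y + 2)/((y - 1)*(y + 1)) = -1/(y + 1) + 3/(y - 1).
An antiderivative is F(y) = 3*log(y - 1) - log(y + 1).
Then F(6) - F(2) = (-log(7) + 3*log(5)) - (-log(3)) = -log(7) + log(3) + 3*log(5).

-log(7) + log(3) + 3*log(5)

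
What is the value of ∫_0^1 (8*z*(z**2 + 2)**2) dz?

76/3

Let u = z**2 + 2, so du = 2*z dz. When z = 0, u = 2; when z = 1, u = 3.
The integral becomes 4·∫ u**2 du from 2 to 3, with antiderivative 4*u**3/3.
Back in z: F(z) = 4*(z**2 + 2)**3/3.
Then F(1) - F(0) = (36) - (32/3) = 76/3.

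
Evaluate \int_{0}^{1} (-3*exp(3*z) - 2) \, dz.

-exp(3) - 1

An antiderivative is F(z) = -exp(3*z) - 2*z.
Then F(1) - F(0) = (-exp(3) - 2) - (-1) = -exp(3) - 1.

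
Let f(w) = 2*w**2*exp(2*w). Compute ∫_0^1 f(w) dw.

-1/2 + exp(2)/2

Integrate by parts twice (u = w^2, dv = 2*exp(2*w) dw).
An antiderivative is F(w) = (2*w**2 - 2*w + 1)*exp(2*w)/2.
Then F(1) - F(0) = (exp(2)/2) - (1/2) = -1/2 + exp(2)/2.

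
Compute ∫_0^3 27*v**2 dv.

243

Let u = 3*v, so du = 3 dv. When v = 0, u = 0; when v = 3, u = 9.
The integral becomes ∫ u**2 du from 0 to 9, with antiderivative u**3/3.
Back in v: F(v) = 9*v**3.
Then F(3) - F(0) = (243) - (0) = 243.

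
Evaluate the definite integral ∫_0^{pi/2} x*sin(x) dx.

Integrate by parts once (u = x, dv = sin(x) dx).
An antiderivative is F(x) = -x*cos(x) + sin(x).
Then F(pi/2) - F(0) = (1) - (0) = 1.

1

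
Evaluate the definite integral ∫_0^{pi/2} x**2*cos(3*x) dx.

2/27 - pi**2/12

Integrate by parts twice (u = x^2, dv = cos(3*x) dx).
An antiderivative is F(x) = x**2*sin(3*x)/3 + 2*x*cos(3*x)/9 - 2*sin(3*x)/27.
Then F(pi/2) - F(0) = (2/27 - pi**2/12) - (0) = 2/27 - pi**2/12.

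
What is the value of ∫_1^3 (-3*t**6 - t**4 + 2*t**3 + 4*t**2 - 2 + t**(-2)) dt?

-95962/105

By the power rule, an antiderivative is F(t) = -3*t**7/7 - t**5/5 + t**4/2 + 4*t**3/3 - 2*t - 1/t.
Then F(3) - F(1) = (-192301/210) - (-377/210) = -95962/105.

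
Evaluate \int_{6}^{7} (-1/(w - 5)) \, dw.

An antiderivative is F(w) = -log(w - 5).
Then F(7) - F(6) = (-log(2)) - (0) = -log(2).

-log(2)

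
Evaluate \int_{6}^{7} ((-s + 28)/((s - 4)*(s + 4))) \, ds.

-4*log(11) + log(2) + 3*log(3) + 4*log(5)

Factor the denominator: s**2 - 16 = (s + 4)(s - 4).
Partial fractions: (-s + 28)/((s - 4)*(s + 4)) = -4/(s + 4) + 3/(s - 4).
An antiderivative is F(s) = 3*log(s - 4) - 4*log(s + 4).
Then F(7) - F(6) = (-4*log(11) + 3*log(3)) - (-4*log(5) - log(2)) = -4*log(11) + log(2) + 3*log(3) + 4*log(5).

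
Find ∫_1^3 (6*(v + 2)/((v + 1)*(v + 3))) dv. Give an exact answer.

Factor the denominator: v**2 + 4*v + 3 = (v + 3)(v + 1).
Partial fractions: 6*(v + 2)/((v + 1)*(v + 3)) = 3/(v + 3) + 3/(v + 1).
An antiderivative is F(v) = 3*log(v + 1) + 3*log(v + 3).
Then F(3) - F(1) = (3*log(3) + 9*log(2)) - (9*log(2)) = log(27).

log(27)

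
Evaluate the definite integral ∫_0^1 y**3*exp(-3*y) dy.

Integrate by parts 3 times (u = y^3, dv = exp(-3*y) dy).
An antiderivative is F(y) = (-9*y**3 - 9*y**2 - 6*y - 2)*exp(-3*y)/27.
Then F(1) - F(0) = (-26*exp(-3)/27) - (-2/27) = 2/27 - 26*exp(-3)/27.

2/27 - 26*exp(-3)/27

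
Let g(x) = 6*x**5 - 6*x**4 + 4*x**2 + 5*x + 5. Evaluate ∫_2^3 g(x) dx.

13639/30

By the power rule, an antiderivative is F(x) = x**6 - 6*x**5/5 + 4*x**3/3 + 5*x**2/2 + 5*x.
Then F(3) - F(2) = (5109/10) - (844/15) = 13639/30.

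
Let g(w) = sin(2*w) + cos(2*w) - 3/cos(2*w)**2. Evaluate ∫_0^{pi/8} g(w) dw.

An antiderivative is F(w) = sin(2*w)/2 - cos(2*w)/2 - 3*tan(2*w)/2.
Then F(pi/8) - F(0) = (-3/2) - (-1/2) = -1.

-1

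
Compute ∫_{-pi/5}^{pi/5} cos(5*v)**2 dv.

Use the identity cos^2(5*v) = (1 + cos(10*v))/2.
An antiderivative is F(v) = v/2 + sin(10*v)/20.
Then F(pi/5) - F(-pi/5) = (pi/10) - (-pi/10) = pi/5.

pi/5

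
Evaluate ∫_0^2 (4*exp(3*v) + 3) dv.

14/3 + 4*exp(6)/3

An antiderivative is F(v) = 4*exp(3*v)/3 + 3*v.
Then F(2) - F(0) = (6 + 4*exp(6)/3) - (4/3) = 14/3 + 4*exp(6)/3.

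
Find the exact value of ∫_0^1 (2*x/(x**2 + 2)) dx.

Let u = x**2 + 2, so du = 2*x dx. When x = 0, u = 2; when x = 1, u = 3.
The integral becomes ∫ 1/u du from 2 to 3, with antiderivative log(u).
Back in x: F(x) = log(x**2 + 2).
Then F(1) - F(0) = (log(3)) - (log(2)) = log(3/2).

log(3/2)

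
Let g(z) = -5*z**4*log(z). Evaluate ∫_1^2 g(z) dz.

31/5 - 32*log(2)

Integrate by parts once (u = ln z, dv = -5*z**4 dz).
An antiderivative is F(z) = -z**5*(5*log(z) - 1)/5.
Then F(2) - F(1) = (32/5 - 32*log(2)) - (1/5) = 31/5 - 32*log(2).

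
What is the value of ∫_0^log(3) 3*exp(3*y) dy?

Let u = exp(y), so du = exp(y) dy. When y = 0, u = 1; when y = log(3), u = 3.
The integral becomes 3·∫ u**2 du from 1 to 3, with antiderivative u**3.
Back in y: F(y) = exp(3*y).
Then F(log(3)) - F(0) = (27) - (1) = 26.

26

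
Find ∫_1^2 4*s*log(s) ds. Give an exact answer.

-3 + 8*log(2)

Integrate by parts once (u = ln s, dv = 4*s ds).
An antiderivative is F(s) = s**2*(2*log(s) - 1).
Then F(2) - F(1) = (-4 + 8*log(2)) - (-1) = -3 + 8*log(2).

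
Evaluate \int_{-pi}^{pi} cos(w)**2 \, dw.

pi

Use the identity cos^2(w) = (1 + cos(2*w))/2.
An antiderivative is F(w) = w/2 + sin(2*w)/4.
Then F(pi) - F(-pi) = (pi/2) - (-pi/2) = pi.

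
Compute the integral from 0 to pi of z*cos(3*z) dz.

Integrate by parts once (u = z, dv = cos(3*z) dz).
An antiderivative is F(z) = z*sin(3*z)/3 + cos(3*z)/9.
Then F(pi) - F(0) = (-1/9) - (1/9) = -2/9.

-2/9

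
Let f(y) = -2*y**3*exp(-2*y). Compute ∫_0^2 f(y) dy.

-3/4 + 71*exp(-4)/4

Integrate by parts 3 times (u = y^3, dv = -2*exp(-2*y) dy).
An antiderivative is F(y) = (4*y**3 + 6*y**2 + 6*y + 3)*exp(-2*y)/4.
Then F(2) - F(0) = (71*exp(-4)/4) - (3/4) = -3/4 + 71*exp(-4)/4.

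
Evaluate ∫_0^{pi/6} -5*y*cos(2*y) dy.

-5*sqrt(3)*pi/24 + 5/8

Integrate by parts once (u = y, dv = -5*cos(2*y) dy).
An antiderivative is F(y) = -5*y*sin(2*y)/2 - 5*cos(2*y)/4.
Then F(pi/6) - F(0) = (-5*sqrt(3)*pi/24 - 5/8) - (-5/4) = -5*sqrt(3)*pi/24 + 5/8.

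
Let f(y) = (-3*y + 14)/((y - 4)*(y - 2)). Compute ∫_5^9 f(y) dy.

Factor the denominator: y**2 - 6*y + 8 = (y - 2)(y - 4).
Partial fractions: (-3*y + 14)/((y - 4)*(y - 2)) = -4/(y - 2) + 1/(y - 4).
An antiderivative is F(y) = log(y - 4) - 4*log(y - 2).
Then F(9) - F(5) = (-4*log(7) + log(5)) - (-log(81)) = -4*log(7) + log(5) + 4*log(3).

-4*log(7) + log(5) + 4*log(3)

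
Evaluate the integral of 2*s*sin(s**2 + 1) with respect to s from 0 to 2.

Let u = s**2 + 1, so du = 2*s ds. When s = 0, u = 1; when s = 2, u = 5.
The integral becomes ∫ sin(u) du from 1 to 5, with antiderivative -cos(u).
Back in s: F(s) = -cos(s**2 + 1).
Then F(2) - F(0) = (-cos(5)) - (-cos(1)) = -cos(5) + cos(1).

-cos(5) + cos(1)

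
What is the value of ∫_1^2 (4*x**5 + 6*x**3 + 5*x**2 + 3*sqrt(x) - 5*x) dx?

4*sqrt(2) + 200/3

By the power rule, an antiderivative is F(x) = 2*x**6/3 + 3*x**4/2 + 2*x**(3/2) + 5*x**3/3 - 5*x**2/2.
Then F(2) - F(1) = (4*sqrt(2) + 70) - (10/3) = 4*sqrt(2) + 200/3.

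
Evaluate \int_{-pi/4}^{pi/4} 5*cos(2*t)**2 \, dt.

Use the identity cos^2(2*t) = (1 + cos(4*t))/2.
An antiderivative is F(t) = 5*t/2 + 5*sin(4*t)/8.
Then F(pi/4) - F(-pi/4) = (5*pi/8) - (-5*pi/8) = 5*pi/4.

5*pi/4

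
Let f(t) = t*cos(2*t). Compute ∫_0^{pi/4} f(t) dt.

-1/4 + pi/8

Integrate by parts once (u = t, dv = cos(2*t) dt).
An antiderivative is F(t) = t*sin(2*t)/2 + cos(2*t)/4.
Then F(pi/4) - F(0) = (pi/8) - (1/4) = -1/4 + pi/8.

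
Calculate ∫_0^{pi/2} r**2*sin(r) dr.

-2 + pi

Integrate by parts twice (u = r^2, dv = sin(r) dr).
An antiderivative is F(r) = -r**2*cos(r) + 2*r*sin(r) + 2*cos(r).
Then F(pi/2) - F(0) = (pi) - (2) = -2 + pi.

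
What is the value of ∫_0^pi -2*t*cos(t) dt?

Integrate by parts once (u = t, dv = -2*cos(t) dt).
An antiderivative is F(t) = -2*t*sin(t) - 2*cos(t).
Then F(pi) - F(0) = (2) - (-2) = 4.

4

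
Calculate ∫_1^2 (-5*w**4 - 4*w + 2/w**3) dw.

By the power rule, an antiderivative is F(w) = -w**5 - 2*w**2 - 1/w**2.
Then F(2) - F(1) = (-161/4) - (-4) = -145/4.

-145/4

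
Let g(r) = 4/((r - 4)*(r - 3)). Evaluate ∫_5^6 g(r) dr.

-4*log(3) + 8*log(2)

Factor the denominator: r**2 - 7*r + 12 = (r - 3)(r - 4).
Partial fractions: 4/((r - 4)*(r - 3)) = -4/(r - 3) + 4/(r - 4).
An antiderivative is F(r) = 4*log(r - 4) - 4*log(r - 3).
Then F(6) - F(5) = (log(16/81)) - (-log(16)) = -4*log(3) + 8*log(2).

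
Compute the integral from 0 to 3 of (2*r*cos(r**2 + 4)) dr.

sin(13) - sin(4)

Let u = r**2 + 4, so du = 2*r dr. When r = 0, u = 4; when r = 3, u = 13.
The integral becomes ∫ cos(u) du from 4 to 13, with antiderivative sin(u).
Back in r: F(r) = sin(r**2 + 4).
Then F(3) - F(0) = (sin(13)) - (sin(4)) = sin(13) - sin(4).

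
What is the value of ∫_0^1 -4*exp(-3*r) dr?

-4/3 + 4*exp(-3)/3

An antiderivative is F(r) = 4*exp(-3*r)/3.
Then F(1) - F(0) = (4*exp(-3)/3) - (4/3) = -4/3 + 4*exp(-3)/3.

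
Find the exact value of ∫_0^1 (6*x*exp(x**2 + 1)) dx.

Let u = x**2 + 1, so du = 2*x dx. When x = 0, u = 1; when x = 1, u = 2.
The integral becomes 3·∫ exp(u) du from 1 to 2, with antiderivative 3*exp(u).
Back in x: F(x) = 3*exp(x**2 + 1).
Then F(1) - F(0) = (3*exp(2)) - (3*exp(1)) = 3*exp(1)*(-1 + exp(1)).

3*E*(-1 + E)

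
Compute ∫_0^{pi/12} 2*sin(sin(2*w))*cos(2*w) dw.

Let u = sin(2*w), so du = 2*cos(2*w) dw. When w = 0, u = 0; when w = pi/12, u = 1/2.
The integral becomes ∫ sin(u) du from 0 to 1/2, with antiderivative -cos(u).
Back in w: F(w) = -cos(sin(2*w)).
Then F(pi/12) - F(0) = (-cos(1/2)) - (-1) = 1 - cos(1/2).

1 - cos(1/2)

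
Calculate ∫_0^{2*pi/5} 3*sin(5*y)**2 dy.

3*pi/5

Use the identity sin^2(5*y) = (1 - cos(10*y))/2.
An antiderivative is F(y) = 3*y/2 - 3*sin(10*y)/20.
Then F(2*pi/5) - F(0) = (3*pi/5) - (0) = 3*pi/5.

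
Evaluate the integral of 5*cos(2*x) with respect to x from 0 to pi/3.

An antiderivative is F(x) = 5*sin(2*x)/2.
Then F(pi/3) - F(0) = (5*sqrt(3)/4) - (0) = 5*sqrt(3)/4.

5*sqrt(3)/4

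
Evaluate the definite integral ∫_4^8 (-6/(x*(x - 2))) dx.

log(8/27)

Factor the denominator: x**2 - 2*x = x(x - 2).
Partial fractions: -6/(x*(x - 2)) = 3/x - 3/(x - 2).
An antiderivative is F(x) = 3*log(x) - 3*log(x - 2).
Then F(8) - F(4) = (log(64/27)) - (log(8)) = log(8/27).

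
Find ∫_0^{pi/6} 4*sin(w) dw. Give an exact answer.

4 - 2*sqrt(3)

An antiderivative is F(w) = -4*cos(w).
Then F(pi/6) - F(0) = (-2*sqrt(3)) - (-4) = 4 - 2*sqrt(3).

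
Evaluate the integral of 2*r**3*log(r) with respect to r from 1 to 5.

-78 + 625*log(5)/2

Integrate by parts once (u = ln r, dv = 2*r**3 dr).
An antiderivative is F(r) = r**4*(4*log(r) - 1)/8.
Then F(5) - F(1) = (-625/8 + 625*log(5)/2) - (-1/8) = -78 + 625*log(5)/2.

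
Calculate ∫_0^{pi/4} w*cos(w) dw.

-1 + sqrt(2)*pi/8 + sqrt(2)/2

Integrate by parts once (u = w, dv = cos(w) dw).
An antiderivative is F(w) = w*sin(w) + cos(w).
Then F(pi/4) - F(0) = (sqrt(2)*(pi + 4)/8) - (1) = -1 + sqrt(2)*pi/8 + sqrt(2)/2.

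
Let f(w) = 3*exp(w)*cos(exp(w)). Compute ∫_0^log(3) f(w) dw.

Let u = exp(w), so du = exp(w) dw. When w = 0, u = 1; when w = log(3), u = 3.
The integral becomes 3·∫ cos(u) du from 1 to 3, with antiderivative 3*sin(u).
Back in w: F(w) = 3*sin(exp(w)).
Then F(log(3)) - F(0) = (3*sin(3)) - (3*sin(1)) = -3*sin(1) + 3*sin(3).

-3*sin(1) + 3*sin(3)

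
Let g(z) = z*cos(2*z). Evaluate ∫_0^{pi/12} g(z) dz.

-1/4 + pi/48 + sqrt(3)/8

Integrate by parts once (u = z, dv = cos(2*z) dz).
An antiderivative is F(z) = z*sin(2*z)/2 + cos(2*z)/4.
Then F(pi/12) - F(0) = (pi/48 + sqrt(3)/8) - (1/4) = -1/4 + pi/48 + sqrt(3)/8.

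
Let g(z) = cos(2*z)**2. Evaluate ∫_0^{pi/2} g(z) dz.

Use the identity cos^2(2*z) = (1 + cos(4*z))/2.
An antiderivative is F(z) = z/2 + sin(4*z)/8.
Then F(pi/2) - F(0) = (pi/4) - (0) = pi/4.

pi/4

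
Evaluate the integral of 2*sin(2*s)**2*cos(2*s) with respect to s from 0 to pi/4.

1/3

Let u = sin(2*s), so du = 2*cos(2*s) ds. When s = 0, u = 0; when s = pi/4, u = 1.
The integral becomes ∫ u**2 du from 0 to 1, with antiderivative u**3/3.
Back in s: F(s) = sin(2*s)**3/3.
Then F(pi/4) - F(0) = (1/3) - (0) = 1/3.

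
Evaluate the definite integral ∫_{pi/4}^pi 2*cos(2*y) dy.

-1

An antiderivative is F(y) = sin(2*y).
Then F(pi) - F(pi/4) = (0) - (1) = -1.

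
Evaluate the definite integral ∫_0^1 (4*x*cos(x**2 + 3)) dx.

Let u = x**2 + 3, so du = 2*x dx. When x = 0, u = 3; when x = 1, u = 4.
The integral becomes 2·∫ cos(u) du from 3 to 4, with antiderivative 2*sin(u).
Back in x: F(x) = 2*sin(x**2 + 3).
Then F(1) - F(0) = (2*sin(4)) - (2*sin(3)) = 2*sin(4) - 2*sin(3).

2*sin(4) - 2*sin(3)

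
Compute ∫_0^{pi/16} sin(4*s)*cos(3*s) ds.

Use the identity sin(4*s)cos(3*s) = [sin(7*s) + sin(s)]/2.
An antiderivative is F(s) = -cos(s)/2 - cos(7*s)/14.
Then F(pi/16) - F(0) = (-cos(pi/16)/2 - sin(pi/16)/14) - (-4/7) = -cos(pi/16)/2 - sin(pi/16)/14 + 4/7.

-cos(pi/16)/2 - sin(pi/16)/14 + 4/7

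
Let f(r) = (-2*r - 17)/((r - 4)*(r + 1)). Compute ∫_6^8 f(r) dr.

Factor the denominator: r**2 - 3*r - 4 = (r + 1)(r - 4).
Partial fractions: (-2*r - 17)/((r - 4)*(r + 1)) = 3/(r + 1) - 5/(r - 4).
An antiderivative is F(r) = -5*log(r - 4) + 3*log(r + 1).
Then F(8) - F(6) = (-10*log(2) + 6*log(3)) - (-5*log(2) + 3*log(7)) = -3*log(7) - 5*log(2) + 6*log(3).

-3*log(7) - 5*log(2) + 6*log(3)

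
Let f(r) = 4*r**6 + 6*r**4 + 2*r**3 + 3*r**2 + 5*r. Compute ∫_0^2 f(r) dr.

By the power rule, an antiderivative is F(r) = 4*r**7/7 + 6*r**5/5 + r**4/2 + r**3 + 5*r**2/2.
Then F(2) - F(0) = (4814/35) - (0) = 4814/35.

4814/35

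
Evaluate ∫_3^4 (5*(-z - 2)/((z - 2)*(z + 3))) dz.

log(3/56)

Factor the denominator: z**2 + z - 6 = (z + 3)(z - 2).
Partial fractions: 5*(-z - 2)/((z - 2)*(z + 3)) = -1/(z + 3) - 4/(z - 2).
An antiderivative is F(z) = -4*log(z - 2) - log(z + 3).
Then F(4) - F(3) = (-4*log(2) - log(7)) - (-log(6)) = log(3/56).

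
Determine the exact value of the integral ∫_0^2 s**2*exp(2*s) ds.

-1/4 + 5*exp(4)/4

Integrate by parts twice (u = s^2, dv = exp(2*s) ds).
An antiderivative is F(s) = (2*s**2 - 2*s + 1)*exp(2*s)/4.
Then F(2) - F(0) = (5*exp(4)/4) - (1/4) = -1/4 + 5*exp(4)/4.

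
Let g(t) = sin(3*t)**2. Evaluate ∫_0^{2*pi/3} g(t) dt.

Use the identity sin^2(3*t) = (1 - cos(6*t))/2.
An antiderivative is F(t) = t/2 - sin(6*t)/12.
Then F(2*pi/3) - F(0) = (pi/3) - (0) = pi/3.

pi/3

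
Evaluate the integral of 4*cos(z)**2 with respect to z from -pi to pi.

Use the identity cos^2(z) = (1 + cos(2*z))/2.
An antiderivative is F(z) = 2*z + sin(2*z).
Then F(pi) - F(-pi) = (2*pi) - (-2*pi) = 4*pi.

4*pi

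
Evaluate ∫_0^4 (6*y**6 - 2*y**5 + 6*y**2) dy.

268928/21

By the power rule, an antiderivative is F(y) = 6*y**7/7 - y**6/3 + 2*y**3.
Then F(4) - F(0) = (268928/21) - (0) = 268928/21.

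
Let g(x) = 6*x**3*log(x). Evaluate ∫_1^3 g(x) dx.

Integrate by parts once (u = ln x, dv = 6*x**3 dx).
An antiderivative is F(x) = 3*x**4*(4*log(x) - 1)/8.
Then F(3) - F(1) = (-243/8 + 243*log(3)/2) - (-3/8) = -30 + 243*log(3)/2.

-30 + 243*log(3)/2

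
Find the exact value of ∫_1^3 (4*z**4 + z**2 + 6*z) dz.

By the power rule, an antiderivative is F(z) = 4*z**5/5 + z**3/3 + 3*z**2.
Then F(3) - F(1) = (1152/5) - (62/15) = 3394/15.

3394/15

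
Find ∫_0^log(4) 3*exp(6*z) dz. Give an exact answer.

4095/2

Let u = exp(z), so du = exp(z) dz. When z = 0, u = 1; when z = log(4), u = 4.
The integral becomes 3·∫ u**5 du from 1 to 4, with antiderivative u**6/2.
Back in z: F(z) = exp(6*z)/2.
Then F(log(4)) - F(0) = (2048) - (1/2) = 4095/2.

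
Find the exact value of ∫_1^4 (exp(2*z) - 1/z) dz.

-exp(2)/2 - log(4) + exp(8)/2

An antiderivative is F(z) = exp(2*z)/2 - log(z).
Then F(4) - F(1) = (-log(4) + exp(8)/2) - (exp(2)/2) = -exp(2)/2 - log(4) + exp(8)/2.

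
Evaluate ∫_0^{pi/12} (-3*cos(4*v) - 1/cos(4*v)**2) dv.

An antiderivative is F(v) = -3*sin(4*v)/4 - tan(4*v)/4.
Then F(pi/12) - F(0) = (-5*sqrt(3)/8) - (0) = -5*sqrt(3)/8.

-5*sqrt(3)/8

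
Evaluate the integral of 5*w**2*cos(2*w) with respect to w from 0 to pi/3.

Integrate by parts twice (u = w^2, dv = 5*cos(2*w) dw).
An antiderivative is F(w) = 5*w**2*sin(2*w)/2 + 5*w*cos(2*w)/2 - 5*sin(2*w)/4.
Then F(pi/3) - F(0) = (-5*pi/12 - 5*sqrt(3)/8 + 5*sqrt(3)*pi**2/36) - (0) = -5*pi/12 - 5*sqrt(3)/8 + 5*sqrt(3)*pi**2/36.

-5*pi/12 - 5*sqrt(3)/8 + 5*sqrt(3)*pi**2/36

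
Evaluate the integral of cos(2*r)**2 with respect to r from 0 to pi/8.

1/8 + pi/16

Use the identity cos^2(2*r) = (1 + cos(4*r))/2.
An antiderivative is F(r) = r/2 + sin(4*r)/8.
Then F(pi/8) - F(0) = (1/8 + pi/16) - (0) = 1/8 + pi/16.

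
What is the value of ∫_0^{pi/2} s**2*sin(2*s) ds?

Integrate by parts twice (u = s^2, dv = sin(2*s) ds).
An antiderivative is F(s) = -s**2*cos(2*s)/2 + s*sin(2*s)/2 + cos(2*s)/4.
Then F(pi/2) - F(0) = (-1/4 + pi**2/8) - (1/4) = -1/2 + pi**2/8.

-1/2 + pi**2/8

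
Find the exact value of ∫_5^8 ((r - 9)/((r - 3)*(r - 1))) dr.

Factor the denominator: r**2 - 4*r + 3 = (r - 1)(r - 3).
Partial fractions: (r - 9)/((r - 3)*(r - 1)) = 4/(r - 1) - 3/(r - 3).
An antiderivative is F(r) = -3*log(r - 3) + 4*log(r - 1).
Then F(8) - F(5) = (-3*log(5) + 4*log(7)) - (log(32)) = -3*log(5) - 5*log(2) + 4*log(7).

-3*log(5) - 5*log(2) + 4*log(7)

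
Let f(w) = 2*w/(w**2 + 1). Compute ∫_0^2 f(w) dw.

Let u = w**2 + 1, so du = 2*w dw. When w = 0, u = 1; when w = 2, u = 5.
The integral becomes ∫ 1/u du from 1 to 5, with antiderivative log(u).
Back in w: F(w) = log(w**2 + 1).
Then F(2) - F(0) = (log(5)) - (0) = log(5).

log(5)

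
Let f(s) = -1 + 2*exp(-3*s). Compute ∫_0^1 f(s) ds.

An antiderivative is F(s) = -s - 2*exp(-3*s)/3.
Then F(1) - F(0) = (-1 - 2*exp(-3)/3) - (-2/3) = (-exp(3) - 2)*exp(-3)/3.

(-exp(3) - 2)*exp(-3)/3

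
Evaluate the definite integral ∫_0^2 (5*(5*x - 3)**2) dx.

Let u = 5*x - 3, so du = 5 dx. When x = 0, u = -3; when x = 2, u = 7.
The integral becomes ∫ u**2 du from -3 to 7, with antiderivative u**3/3.
Back in x: F(x) = (5*x - 3)**3/3.
Then F(2) - F(0) = (343/3) - (-9) = 370/3.

370/3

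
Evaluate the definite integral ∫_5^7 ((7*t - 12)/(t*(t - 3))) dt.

-4*log(5) + 3*log(2) + 4*log(7)

Factor the denominator: t**2 - 3*t = t(t - 3).
Partial fractions: (7*t - 12)/(t*(t - 3)) = 4/t + 3/(t - 3).
An antiderivative is F(t) = 4*log(t) + 3*log(t - 3).
Then F(7) - F(5) = (6*log(2) + 4*log(7)) - (3*log(2) + 4*log(5)) = -4*log(5) + 3*log(2) + 4*log(7).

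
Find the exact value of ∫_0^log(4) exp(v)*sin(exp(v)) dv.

cos(1) - cos(4)

Let u = exp(v), so du = exp(v) dv. When v = 0, u = 1; when v = log(4), u = 4.
The integral becomes ∫ sin(u) du from 1 to 4, with antiderivative -cos(u).
Back in v: F(v) = -cos(exp(v)).
Then F(log(4)) - F(0) = (-cos(4)) - (-cos(1)) = cos(1) - cos(4).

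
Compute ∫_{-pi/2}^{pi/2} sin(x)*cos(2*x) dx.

Use the identity sin(x)cos(2*x) = [sin(3*x) + sin(-x)]/2.
An antiderivative is F(x) = cos(x)/2 - cos(3*x)/6.
Then F(pi/2) - F(-pi/2) = (0) - (0) = 0.

0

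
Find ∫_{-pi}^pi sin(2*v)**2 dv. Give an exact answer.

Use the identity sin^2(2*v) = (1 - cos(4*v))/2.
An antiderivative is F(v) = v/2 - sin(4*v)/8.
Then F(pi) - F(-pi) = (pi/2) - (-pi/2) = pi.

pi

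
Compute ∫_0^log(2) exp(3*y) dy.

7/3

Let u = exp(y), so du = exp(y) dy. When y = 0, u = 1; when y = log(2), u = 2.
The integral becomes ∫ u**2 du from 1 to 2, with antiderivative u**3/3.
Back in y: F(y) = exp(3*y)/3.
Then F(log(2)) - F(0) = (8/3) - (1/3) = 7/3.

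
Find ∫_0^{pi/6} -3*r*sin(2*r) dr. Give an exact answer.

-3*sqrt(3)/8 + pi/8

Integrate by parts once (u = r, dv = -3*sin(2*r) dr).
An antiderivative is F(r) = 3*r*cos(2*r)/2 - 3*sin(2*r)/4.
Then F(pi/6) - F(0) = (-3*sqrt(3)/8 + pi/8) - (0) = -3*sqrt(3)/8 + pi/8.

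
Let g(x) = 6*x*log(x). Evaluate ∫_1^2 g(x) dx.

-9/2 + 12*log(2)

Integrate by parts once (u = ln x, dv = 6*x dx).
An antiderivative is F(x) = 3*x**2*(2*log(x) - 1)/2.
Then F(2) - F(1) = (-6 + 12*log(2)) - (-3/2) = -9/2 + 12*log(2).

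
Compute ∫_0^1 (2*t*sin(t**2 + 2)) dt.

Let u = t**2 + 2, so du = 2*t dt. When t = 0, u = 2; when t = 1, u = 3.
The integral becomes ∫ sin(u) du from 2 to 3, with antiderivative -cos(u).
Back in t: F(t) = -cos(t**2 + 2).
Then F(1) - F(0) = (-cos(3)) - (-cos(2)) = cos(2) - cos(3).

cos(2) - cos(3)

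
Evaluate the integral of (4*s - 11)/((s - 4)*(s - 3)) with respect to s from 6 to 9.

Factor the denominator: s**2 - 7*s + 12 = (s - 3)(s - 4).
Partial fractions: (4*s - 11)/((s - 4)*(s - 3)) = -1/(s - 3) + 5/(s - 4).
An antiderivative is F(s) = 5*log(s - 4) - log(s - 3).
Then F(9) - F(6) = (-log(3) - log(2) + 5*log(5)) - (log(32/3)) = -6*log(2) + 5*log(5).

-6*log(2) + 5*log(5)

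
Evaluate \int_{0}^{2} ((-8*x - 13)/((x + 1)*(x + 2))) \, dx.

Factor the denominator: x**2 + 3*x + 2 = (x + 2)(x + 1).
Partial fractions: (-8*x - 13)/((x + 1)*(x + 2)) = -3/(x + 2) - 5/(x + 1).
An antiderivative is F(x) = -5*log(x + 1) - 3*log(x + 2).
Then F(2) - F(0) = (-5*log(3) - 6*log(2)) - (-log(8)) = -5*log(3) - 3*log(2).

-5*log(3) - 3*log(2)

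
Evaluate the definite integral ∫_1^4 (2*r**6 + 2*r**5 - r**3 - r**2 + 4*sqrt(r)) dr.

By the power rule, an antiderivative is F(r) = 2*r**7/7 + r**6/3 - r**4/4 + 8*r**(3/2)/3 - r**3/3.
Then F(4) - F(1) = (125632/21) - (227/84) = 502301/84.

502301/84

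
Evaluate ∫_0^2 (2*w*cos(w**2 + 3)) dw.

Let u = w**2 + 3, so du = 2*w dw. When w = 0, u = 3; when w = 2, u = 7.
The integral becomes ∫ cos(u) du from 3 to 7, with antiderivative sin(u).
Back in w: F(w) = sin(w**2 + 3).
Then F(2) - F(0) = (sin(7)) - (sin(3)) = -sin(3) + sin(7).

-sin(3) + sin(7)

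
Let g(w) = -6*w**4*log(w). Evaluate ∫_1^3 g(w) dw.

Integrate by parts once (u = ln w, dv = -6*w**4 dw).
An antiderivative is F(w) = -6*w**5*(5*log(w) - 1)/25.
Then F(3) - F(1) = (1458/25 - 1458*log(3)/5) - (6/25) = 1452/25 - 1458*log(3)/5.

1452/25 - 1458*log(3)/5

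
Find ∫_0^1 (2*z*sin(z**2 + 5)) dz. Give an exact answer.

Let u = z**2 + 5, so du = 2*z dz. When z = 0, u = 5; when z = 1, u = 6.
The integral becomes ∫ sin(u) du from 5 to 6, with antiderivative -cos(u).
Back in z: F(z) = -cos(z**2 + 5).
Then F(1) - F(0) = (-cos(6)) - (-cos(5)) = -cos(6) + cos(5).

-cos(6) + cos(5)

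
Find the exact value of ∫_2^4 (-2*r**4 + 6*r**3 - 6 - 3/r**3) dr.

-7853/160

By the power rule, an antiderivative is F(r) = -2*r**5/5 + 3*r**4/2 - 6*r + 3/(2*r**2).
Then F(4) - F(2) = (-7921/160) - (-17/40) = -7853/160.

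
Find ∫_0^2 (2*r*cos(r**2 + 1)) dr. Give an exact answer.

sin(5) - sin(1)

Let u = r**2 + 1, so du = 2*r dr. When r = 0, u = 1; when r = 2, u = 5.
The integral becomes ∫ cos(u) du from 1 to 5, with antiderivative sin(u).
Back in r: F(r) = sin(r**2 + 1).
Then F(2) - F(0) = (sin(5)) - (sin(1)) = sin(5) - sin(1).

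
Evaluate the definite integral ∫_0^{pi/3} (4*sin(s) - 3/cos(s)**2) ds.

2 - 3*sqrt(3)

An antiderivative is F(s) = -4*cos(s) - 3*tan(s).
Then F(pi/3) - F(0) = (-3*sqrt(3) - 2) - (-4) = 2 - 3*sqrt(3).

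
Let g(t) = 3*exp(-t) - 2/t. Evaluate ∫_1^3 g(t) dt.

-2*log(3) - 3*exp(-3) + 3*exp(-1)

An antiderivative is F(t) = -2*log(t) - 3*exp(-t).
Then F(3) - F(1) = (-2*log(3) - 3*exp(-3)) - (-3*exp(-1)) = -2*log(3) - 3*exp(-3) + 3*exp(-1).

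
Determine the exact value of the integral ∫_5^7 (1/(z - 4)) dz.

An antiderivative is F(z) = log(z - 4).
Then F(7) - F(5) = (log(3)) - (0) = log(3).

log(3)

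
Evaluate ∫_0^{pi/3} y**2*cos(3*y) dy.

-2*pi/27

Integrate by parts twice (u = y^2, dv = cos(3*y) dy).
An antiderivative is F(y) = y**2*sin(3*y)/3 + 2*y*cos(3*y)/9 - 2*sin(3*y)/27.
Then F(pi/3) - F(0) = (-2*pi/27) - (0) = -2*pi/27.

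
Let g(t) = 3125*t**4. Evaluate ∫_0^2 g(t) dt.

20000

Let u = 5*t, so du = 5 dt. When t = 0, u = 0; when t = 2, u = 10.
The integral becomes ∫ u**4 du from 0 to 10, with antiderivative u**5/5.
Back in t: F(t) = 625*t**5.
Then F(2) - F(0) = (20000) - (0) = 20000.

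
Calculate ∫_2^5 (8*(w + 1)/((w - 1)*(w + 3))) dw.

-4*log(5) + 20*log(2)

Factor the denominator: w**2 + 2*w - 3 = (w + 3)(w - 1).
Partial fractions: 8*(w + 1)/((w - 1)*(w + 3)) = 4/(w + 3) + 4/(w - 1).
An antiderivative is F(w) = 4*log(w - 1) + 4*log(w + 3).
Then F(5) - F(2) = (20*log(2)) - (4*log(5)) = -4*log(5) + 20*log(2).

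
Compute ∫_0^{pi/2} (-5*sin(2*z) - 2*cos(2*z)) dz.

-5

An antiderivative is F(z) = -sin(2*z) + 5*cos(2*z)/2.
Then F(pi/2) - F(0) = (-5/2) - (5/2) = -5.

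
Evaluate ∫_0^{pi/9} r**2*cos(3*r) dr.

Integrate by parts twice (u = r^2, dv = cos(3*r) dr).
An antiderivative is F(r) = r**2*sin(3*r)/3 + 2*r*cos(3*r)/9 - 2*sin(3*r)/27.
Then F(pi/9) - F(0) = (-sqrt(3)/27 + sqrt(3)*pi**2/486 + pi/81) - (0) = -sqrt(3)/27 + sqrt(3)*pi**2/486 + pi/81.

-sqrt(3)/27 + sqrt(3)*pi**2/486 + pi/81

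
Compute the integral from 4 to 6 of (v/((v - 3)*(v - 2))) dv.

log(27/4)

Factor the denominator: v**2 - 5*v + 6 = (v - 2)(v - 3).
Partial fractions: v/((v - 3)*(v - 2)) = -2/(v - 2) + 3/(v - 3).
An antiderivative is F(v) = 3*log(v - 3) - 2*log(v - 2).
Then F(6) - F(4) = (log(27/16)) - (-log(4)) = log(27/4).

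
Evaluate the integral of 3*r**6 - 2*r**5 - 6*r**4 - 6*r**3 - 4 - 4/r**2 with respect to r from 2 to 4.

142221/35

By the power rule, an antiderivative is F(r) = 3*r**7/7 - r**6/3 - 6*r**5/5 - 3*r**4/2 - 4*r + 4/r.
Then F(4) - F(2) = (423001/105) - (-3662/105) = 142221/35.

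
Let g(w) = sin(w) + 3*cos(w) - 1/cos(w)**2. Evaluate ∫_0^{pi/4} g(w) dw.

sqrt(2)

An antiderivative is F(w) = 3*sin(w) - cos(w) - tan(w).
Then F(pi/4) - F(0) = (-1 + sqrt(2)) - (-1) = sqrt(2).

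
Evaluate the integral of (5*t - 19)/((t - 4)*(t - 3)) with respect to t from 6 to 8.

-4*log(3) + log(2) + 4*log(5)

Factor the denominator: t**2 - 7*t + 12 = (t - 3)(t - 4).
Partial fractions: (5*t - 19)/((t - 4)*(t - 3)) = 4/(t - 3) + 1/(t - 4).
An antiderivative is F(t) = log(t - 4) + 4*log(t - 3).
Then F(8) - F(6) = (2*log(2) + 4*log(5)) - (log(2) + 4*log(3)) = -4*log(3) + log(2) + 4*log(5).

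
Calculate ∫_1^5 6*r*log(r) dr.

Integrate by parts once (u = ln r, dv = 6*r dr).
An antiderivative is F(r) = 3*r**2*(2*log(r) - 1)/2.
Then F(5) - F(1) = (-75/2 + 75*log(5)) - (-3/2) = -36 + 75*log(5).

-36 + 75*log(5)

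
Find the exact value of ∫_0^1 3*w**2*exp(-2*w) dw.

Integrate by parts twice (u = w^2, dv = 3*exp(-2*w) dw).
An antiderivative is F(w) = (-6*w**2 - 6*w - 3)*exp(-2*w)/4.
Then F(1) - F(0) = (-15*exp(-2)/4) - (-3/4) = 3/4 - 15*exp(-2)/4.

3/4 - 15*exp(-2)/4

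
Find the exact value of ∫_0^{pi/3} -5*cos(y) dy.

-5*sqrt(3)/2

An antiderivative is F(y) = -5*sin(y).
Then F(pi/3) - F(0) = (-5*sqrt(3)/2) - (0) = -5*sqrt(3)/2.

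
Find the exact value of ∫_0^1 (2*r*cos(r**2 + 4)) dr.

Let u = r**2 + 4, so du = 2*r dr. When r = 0, u = 4; when r = 1, u = 5.
The integral becomes ∫ cos(u) du from 4 to 5, with antiderivative sin(u).
Back in r: F(r) = sin(r**2 + 4).
Then F(1) - F(0) = (sin(5)) - (sin(4)) = sin(5) - sin(4).

sin(5) - sin(4)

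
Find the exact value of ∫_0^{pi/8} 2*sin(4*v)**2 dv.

Use the identity sin^2(4*v) = (1 - cos(8*v))/2.
An antiderivative is F(v) = v - sin(8*v)/8.
Then F(pi/8) - F(0) = (pi/8) - (0) = pi/8.

pi/8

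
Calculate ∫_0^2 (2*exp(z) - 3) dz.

-8 + 2*exp(2)

An antiderivative is F(z) = -3*z + 2*exp(z).
Then F(2) - F(0) = (-6 + 2*exp(2)) - (2) = -8 + 2*exp(2).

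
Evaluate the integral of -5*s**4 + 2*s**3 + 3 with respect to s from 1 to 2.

By the power rule, an antiderivative is F(s) = -s**5 + s**4/2 + 3*s.
Then F(2) - F(1) = (-18) - (5/2) = -41/2.

-41/2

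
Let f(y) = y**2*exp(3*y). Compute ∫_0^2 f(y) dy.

-2/27 + 26*exp(6)/27

Integrate by parts twice (u = y^2, dv = exp(3*y) dy).
An antiderivative is F(y) = (9*y**2 - 6*y + 2)*exp(3*y)/27.
Then F(2) - F(0) = (26*exp(6)/27) - (2/27) = -2/27 + 26*exp(6)/27.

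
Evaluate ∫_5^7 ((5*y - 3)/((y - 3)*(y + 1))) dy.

Factor the denominator: y**2 - 2*y - 3 = (y + 1)(y - 3).
Partial fractions: (5*y - 3)/((y - 3)*(y + 1)) = 2/(y + 1) + 3/(y - 3).
An antiderivative is F(y) = 3*log(y - 3) + 2*log(y + 1).
Then F(7) - F(5) = (12*log(2)) - (2*log(3) + 5*log(2)) = -2*log(3) + 7*log(2).

-2*log(3) + 7*log(2)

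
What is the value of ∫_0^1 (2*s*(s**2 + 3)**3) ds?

Let u = s**2 + 3, so du = 2*s ds. When s = 0, u = 3; when s = 1, u = 4.
The integral becomes ∫ u**3 du from 3 to 4, with antiderivative u**4/4.
Back in s: F(s) = (s**2 + 3)**4/4.
Then F(1) - F(0) = (64) - (81/4) = 175/4.

175/4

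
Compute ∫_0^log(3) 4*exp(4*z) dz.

80

Let u = exp(z), so du = exp(z) dz. When z = 0, u = 1; when z = log(3), u = 3.
The integral becomes 4·∫ u**3 du from 1 to 3, with antiderivative u**4.
Back in z: F(z) = exp(4*z).
Then F(log(3)) - F(0) = (81) - (1) = 80.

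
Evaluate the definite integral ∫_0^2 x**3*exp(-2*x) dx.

Integrate by parts 3 times (u = x^3, dv = exp(-2*x) dx).
An antiderivative is F(x) = (-4*x**3 - 6*x**2 - 6*x - 3)*exp(-2*x)/8.
Then F(2) - F(0) = (-71*exp(-4)/8) - (-3/8) = 3/8 - 71*exp(-4)/8.

3/8 - 71*exp(-4)/8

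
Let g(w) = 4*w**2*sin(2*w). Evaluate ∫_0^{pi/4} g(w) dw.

-1 + pi/2

Integrate by parts twice (u = w^2, dv = 4*sin(2*w) dw).
An antiderivative is F(w) = -2*w**2*cos(2*w) + 2*w*sin(2*w) + cos(2*w).
Then F(pi/4) - F(0) = (pi/2) - (1) = -1 + pi/2.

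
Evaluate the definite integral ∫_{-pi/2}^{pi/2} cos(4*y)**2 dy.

Use the identity cos^2(4*y) = (1 + cos(8*y))/2.
An antiderivative is F(y) = y/2 + sin(8*y)/16.
Then F(pi/2) - F(-pi/2) = (pi/4) - (-pi/4) = pi/2.

pi/2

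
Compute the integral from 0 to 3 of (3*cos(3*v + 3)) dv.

Let u = 3*v + 3, so du = 3 dv. When v = 0, u = 3; when v = 3, u = 12.
The integral becomes ∫ cos(u) du from 3 to 12, with antiderivative sin(u).
Back in v: F(v) = sin(3*v + 3).
Then F(3) - F(0) = (sin(12)) - (sin(3)) = sin(12) - sin(3).

sin(12) - sin(3)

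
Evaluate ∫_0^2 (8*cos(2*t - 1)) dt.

4*sin(3) + 4*sin(1)

Let u = 2*t - 1, so du = 2 dt. When t = 0, u = -1; when t = 2, u = 3.
The integral becomes 4·∫ cos(u) du from -1 to 3, with antiderivative 4*sin(u).
Back in t: F(t) = 4*sin(2*t - 1).
Then F(2) - F(0) = (4*sin(3)) - (-4*sin(1)) = 4*sin(3) + 4*sin(1).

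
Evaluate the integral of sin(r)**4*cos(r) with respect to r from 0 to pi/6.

Let u = sin(r), so du = cos(r) dr. When r = 0, u = 0; when r = pi/6, u = 1/2.
The integral becomes ∫ u**4 du from 0 to 1/2, with antiderivative u**5/5.
Back in r: F(r) = sin(r)**5/5.
Then F(pi/6) - F(0) = (1/160) - (0) = 1/160.

1/160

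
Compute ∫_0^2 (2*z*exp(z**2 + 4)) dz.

Let u = z**2 + 4, so du = 2*z dz. When z = 0, u = 4; when z = 2, u = 8.
The integral becomes ∫ exp(u) du from 4 to 8, with antiderivative exp(u).
Back in z: F(z) = exp(z**2 + 4).
Then F(2) - F(0) = (exp(8)) - (exp(4)) = -exp(4) + exp(8).

-exp(4) + exp(8)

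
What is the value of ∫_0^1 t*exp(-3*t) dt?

(-4 + exp(3))*exp(-3)/9

Integrate by parts once (u = t, dv = exp(-3*t) dt).
An antiderivative is F(t) = (-3*t - 1)*exp(-3*t)/9.
Then F(1) - F(0) = (-4*exp(-3)/9) - (-1/9) = (-4 + exp(3))*exp(-3)/9.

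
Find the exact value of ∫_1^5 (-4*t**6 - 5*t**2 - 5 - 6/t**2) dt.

By the power rule, an antiderivative is F(t) = -4*t**7/7 - 5*t**3/3 - 5*t + 6/t.
Then F(5) - F(1) = (-4711874/105) - (-26/21) = -4711744/105.

-4711744/105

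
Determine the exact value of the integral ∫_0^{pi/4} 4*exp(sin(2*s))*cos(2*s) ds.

-2 + 2*E

Let u = sin(2*s), so du = 2*cos(2*s) ds. When s = 0, u = 0; when s = pi/4, u = 1.
The integral becomes 2·∫ exp(u) du from 0 to 1, with antiderivative 2*exp(u).
Back in s: F(s) = 2*exp(sin(2*s)).
Then F(pi/4) - F(0) = (2*E) - (2) = -2 + 2*E.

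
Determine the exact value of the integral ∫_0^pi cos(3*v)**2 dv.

Use the identity cos^2(3*v) = (1 + cos(6*v))/2.
An antiderivative is F(v) = v/2 + sin(6*v)/12.
Then F(pi) - F(0) = (pi/2) - (0) = pi/2.

pi/2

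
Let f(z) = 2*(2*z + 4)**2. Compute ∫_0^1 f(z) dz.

152/3

Let u = 2*z + 4, so du = 2 dz. When z = 0, u = 4; when z = 1, u = 6.
The integral becomes ∫ u**2 du from 4 to 6, with antiderivative u**3/3.
Back in z: F(z) = (2*z + 4)**3/3.
Then F(1) - F(0) = (72) - (64/3) = 152/3.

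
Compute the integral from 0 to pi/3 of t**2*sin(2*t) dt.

Integrate by parts twice (u = t^2, dv = sin(2*t) dt).
An antiderivative is F(t) = -t**2*cos(2*t)/2 + t*sin(2*t)/2 + cos(2*t)/4.
Then F(pi/3) - F(0) = (-1/8 + pi**2/36 + sqrt(3)*pi/12) - (1/4) = -3/8 + pi**2/36 + sqrt(3)*pi/12.

-3/8 + pi**2/36 + sqrt(3)*pi/12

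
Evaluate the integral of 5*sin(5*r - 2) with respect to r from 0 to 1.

Let u = 5*r - 2, so du = 5 dr. When r = 0, u = -2; when r = 1, u = 3.
The integral becomes ∫ sin(u) du from -2 to 3, with antiderivative -cos(u).
Back in r: F(r) = -cos(5*r - 2).
Then F(1) - F(0) = (-cos(3)) - (-cos(2)) = cos(2) - cos(3).

cos(2) - cos(3)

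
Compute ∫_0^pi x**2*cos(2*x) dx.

pi/2

Integrate by parts twice (u = x^2, dv = cos(2*x) dx).
An antiderivative is F(x) = x**2*sin(2*x)/2 + x*cos(2*x)/2 - sin(2*x)/4.
Then F(pi) - F(0) = (pi/2) - (0) = pi/2.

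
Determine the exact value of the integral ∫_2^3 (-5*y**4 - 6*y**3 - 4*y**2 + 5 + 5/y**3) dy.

-23651/72

By the power rule, an antiderivative is F(y) = -y**5 - 3*y**4/2 - 4*y**3/3 + 5*y - 5/(2*y**2).
Then F(3) - F(2) = (-3472/9) - (-1375/24) = -23651/72.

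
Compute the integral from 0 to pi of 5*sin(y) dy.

An antiderivative is F(y) = -5*cos(y).
Then F(pi) - F(0) = (5) - (-5) = 10.

10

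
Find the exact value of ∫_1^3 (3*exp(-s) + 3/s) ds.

-3*exp(-3) + 3*exp(-1) + 3*log(3)

An antiderivative is F(s) = 3*log(s) - 3*exp(-s).
Then F(3) - F(1) = (-3*exp(-3) + 3*log(3)) - (-3*exp(-1)) = -3*exp(-3) + 3*exp(-1) + 3*log(3).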